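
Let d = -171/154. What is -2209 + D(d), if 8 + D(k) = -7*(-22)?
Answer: -2063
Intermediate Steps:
d = -171/154 (d = -171*1/154 = -171/154 ≈ -1.1104)
D(k) = 146 (D(k) = -8 - 7*(-22) = -8 + 154 = 146)
-2209 + D(d) = -2209 + 146 = -2063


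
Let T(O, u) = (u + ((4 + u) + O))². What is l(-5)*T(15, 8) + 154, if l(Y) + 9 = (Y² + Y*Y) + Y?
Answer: 44254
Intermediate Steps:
l(Y) = -9 + Y + 2*Y² (l(Y) = -9 + ((Y² + Y*Y) + Y) = -9 + ((Y² + Y²) + Y) = -9 + (2*Y² + Y) = -9 + (Y + 2*Y²) = -9 + Y + 2*Y²)
T(O, u) = (4 + O + 2*u)² (T(O, u) = (u + (4 + O + u))² = (4 + O + 2*u)²)
l(-5)*T(15, 8) + 154 = (-9 - 5 + 2*(-5)²)*(4 + 15 + 2*8)² + 154 = (-9 - 5 + 2*25)*(4 + 15 + 16)² + 154 = (-9 - 5 + 50)*35² + 154 = 36*1225 + 154 = 44100 + 154 = 44254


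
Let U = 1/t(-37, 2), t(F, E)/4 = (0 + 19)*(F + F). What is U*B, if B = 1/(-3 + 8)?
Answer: -1/28120 ≈ -3.5562e-5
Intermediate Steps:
t(F, E) = 152*F (t(F, E) = 4*((0 + 19)*(F + F)) = 4*(19*(2*F)) = 4*(38*F) = 152*F)
U = -1/5624 (U = 1/(152*(-37)) = 1/(-5624) = -1/5624 ≈ -0.00017781)
B = ⅕ (B = 1/5 = ⅕ ≈ 0.20000)
U*B = -1/5624*⅕ = -1/28120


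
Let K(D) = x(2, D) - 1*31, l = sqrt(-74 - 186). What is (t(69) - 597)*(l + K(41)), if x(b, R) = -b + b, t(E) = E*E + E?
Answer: -131223 + 8466*I*sqrt(65) ≈ -1.3122e+5 + 68255.0*I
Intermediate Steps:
t(E) = E + E**2 (t(E) = E**2 + E = E + E**2)
x(b, R) = 0
l = 2*I*sqrt(65) (l = sqrt(-260) = 2*I*sqrt(65) ≈ 16.125*I)
K(D) = -31 (K(D) = 0 - 1*31 = 0 - 31 = -31)
(t(69) - 597)*(l + K(41)) = (69*(1 + 69) - 597)*(2*I*sqrt(65) - 31) = (69*70 - 597)*(-31 + 2*I*sqrt(65)) = (4830 - 597)*(-31 + 2*I*sqrt(65)) = 4233*(-31 + 2*I*sqrt(65)) = -131223 + 8466*I*sqrt(65)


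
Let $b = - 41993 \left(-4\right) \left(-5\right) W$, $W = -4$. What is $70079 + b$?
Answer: $3429519$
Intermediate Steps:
$b = 3359440$ ($b = - 41993 \left(-4\right) \left(-5\right) \left(-4\right) = - 41993 \cdot 20 \left(-4\right) = \left(-41993\right) \left(-80\right) = 3359440$)
$70079 + b = 70079 + 3359440 = 3429519$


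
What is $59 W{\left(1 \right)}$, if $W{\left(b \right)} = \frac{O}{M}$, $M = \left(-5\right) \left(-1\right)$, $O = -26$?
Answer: $- \frac{1534}{5} \approx -306.8$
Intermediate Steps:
$M = 5$
$W{\left(b \right)} = - \frac{26}{5}$
$59 W{\left(1 \right)} = 59 \left(- \frac{26}{5}\right) = - \frac{1534}{5}$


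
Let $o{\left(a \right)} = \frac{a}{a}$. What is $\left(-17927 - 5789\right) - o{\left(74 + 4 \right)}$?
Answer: $-23717$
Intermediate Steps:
$o{\left(a \right)} = 1$
$\left(-17927 - 5789\right) - o{\left(74 + 4 \right)} = \left(-17927 - 5789\right) - 1 = -23716 - 1 = -23717$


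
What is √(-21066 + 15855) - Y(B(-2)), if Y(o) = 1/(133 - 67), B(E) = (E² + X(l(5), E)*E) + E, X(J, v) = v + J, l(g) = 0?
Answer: -1/66 + 3*I*√579 ≈ -0.015152 + 72.187*I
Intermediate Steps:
X(J, v) = J + v
B(E) = E + 2*E² (B(E) = (E² + (0 + E)*E) + E = (E² + E*E) + E = (E² + E²) + E = 2*E² + E = E + 2*E²)
Y(o) = 1/66
√(-21066 + 15855) - Y(B(-2)) = √(-21066 + 15855) - 1*1/66 = √(-5211) - 1/66 = 3*I*√579 - 1/66 = -1/66 + 3*I*√579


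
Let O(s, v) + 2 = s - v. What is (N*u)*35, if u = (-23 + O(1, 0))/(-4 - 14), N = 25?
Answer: 3500/3 ≈ 1166.7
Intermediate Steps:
O(s, v) = -2 + s - v (O(s, v) = -2 + (s - v) = -2 + s - v)
u = 4/3 (u = (-23 + (-2 + 1 - 1*0))/(-4 - 14) = (-23 + (-2 + 1 + 0))/(-18) = (-23 - 1)*(-1/18) = -24*(-1/18) = 4/3 ≈ 1.3333)
(N*u)*35 = (25*(4/3))*35 = (100/3)*35 = 3500/3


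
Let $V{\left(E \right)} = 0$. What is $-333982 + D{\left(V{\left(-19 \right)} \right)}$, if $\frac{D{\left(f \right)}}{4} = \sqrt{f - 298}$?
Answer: $-333982 + 4 i \sqrt{298} \approx -3.3398 \cdot 10^{5} + 69.051 i$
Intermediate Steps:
$D{\left(f \right)} = 4 \sqrt{-298 + f}$ ($D{\left(f \right)} = 4 \sqrt{f - 298} = 4 \sqrt{-298 + f}$)
$-333982 + D{\left(V{\left(-19 \right)} \right)} = -333982 + 4 \sqrt{-298 + 0} = -333982 + 4 \sqrt{-298} = -333982 + 4 i \sqrt{298}$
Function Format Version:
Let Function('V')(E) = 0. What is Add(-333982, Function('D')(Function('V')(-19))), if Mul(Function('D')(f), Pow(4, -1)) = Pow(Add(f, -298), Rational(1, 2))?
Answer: Add(-333982, Mul(4, I, Pow(298, Rational(1, 2)))) ≈ Add(-3.3398e+5, Mul(69.051, I))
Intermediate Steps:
Function('D')(f) = Mul(4, Pow(Add(-298, f), Rational(1, 2))) (Function('D')(f) = Mul(4, Pow(Add(f, -298), Rational(1, 2))) = Mul(4, Pow(Add(-298, f), Rational(1, 2))))
Add(-333982, Function('D')(Function('V')(-19))) = Add(-333982, Mul(4, Pow(Add(-298, 0), Rational(1, 2)))) = Add(-333982, Mul(4, Pow(-298, Rational(1, 2)))) = Add(-333982, Mul(4, Mul(I, Pow(298, Rational(1, 2))))) = Add(-333982, Mul(4, I, Pow(298, Rational(1, 2))))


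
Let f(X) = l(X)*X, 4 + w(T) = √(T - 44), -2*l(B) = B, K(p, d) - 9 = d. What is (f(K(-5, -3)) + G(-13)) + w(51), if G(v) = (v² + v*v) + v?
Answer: 303 + √7 ≈ 305.65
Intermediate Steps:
K(p, d) = 9 + d
l(B) = -B/2
w(T) = -4 + √(-44 + T) (w(T) = -4 + √(T - 44) = -4 + √(-44 + T))
f(X) = -X²/2 (f(X) = (-X/2)*X = -X²/2)
G(v) = v + 2*v² (G(v) = (v² + v²) + v = 2*v² + v = v + 2*v²)
(f(K(-5, -3)) + G(-13)) + w(51) = (-(9 - 3)²/2 - 13*(1 + 2*(-13))) + (-4 + √(-44 + 51)) = (-½*6² - 13*(1 - 26)) + (-4 + √7) = (-½*36 - 13*(-25)) + (-4 + √7) = (-18 + 325) + (-4 + √7) = 307 + (-4 + √7) = 303 + √7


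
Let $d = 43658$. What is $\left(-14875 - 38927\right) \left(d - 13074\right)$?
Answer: $-1645480368$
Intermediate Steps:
$\left(-14875 - 38927\right) \left(d - 13074\right) = \left(-14875 - 38927\right) \left(43658 - 13074\right) = \left(-53802\right) 30584 = -1645480368$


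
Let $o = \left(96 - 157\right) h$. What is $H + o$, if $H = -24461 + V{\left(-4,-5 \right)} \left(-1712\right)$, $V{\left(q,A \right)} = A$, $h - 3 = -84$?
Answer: $-10960$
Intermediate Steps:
$h = -81$ ($h = 3 - 84 = -81$)
$o = 4941$ ($o = \left(96 - 157\right) \left(-81\right) = \left(-61\right) \left(-81\right) = 4941$)
$H = -15901$ ($H = -24461 - -8560 = -24461 + 8560 = -15901$)
$H + o = -15901 + 4941 = -10960$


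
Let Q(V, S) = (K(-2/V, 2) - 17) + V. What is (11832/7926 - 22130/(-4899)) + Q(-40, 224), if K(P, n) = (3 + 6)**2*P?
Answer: -6075511001/129431580 ≈ -46.940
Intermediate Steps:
K(P, n) = 81*P (K(P, n) = 9**2*P = 81*P)
Q(V, S) = -17 + V - 162/V (Q(V, S) = (81*(-2/V) - 17) + V = (-162/V - 17) + V = (-17 - 162/V) + V = -17 + V - 162/V)
(11832/7926 - 22130/(-4899)) + Q(-40, 224) = (11832/7926 - 22130/(-4899)) + (-17 - 40 - 162/(-40)) = (11832*(1/7926) - 22130*(-1/4899)) + (-17 - 40 - 162*(-1/40)) = (1972/1321 + 22130/4899) + (-17 - 40 + 81/20) = 38894558/6471579 - 1059/20 = -6075511001/129431580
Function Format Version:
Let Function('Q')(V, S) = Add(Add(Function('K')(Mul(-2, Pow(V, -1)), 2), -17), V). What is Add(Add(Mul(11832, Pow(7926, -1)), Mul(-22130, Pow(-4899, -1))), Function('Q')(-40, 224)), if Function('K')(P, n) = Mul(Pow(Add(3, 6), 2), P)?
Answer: Rational(-6075511001, 129431580) ≈ -46.940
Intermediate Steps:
Function('K')(P, n) = Mul(81, P) (Function('K')(P, n) = Mul(Pow(9, 2), P) = Mul(81, P))
Function('Q')(V, S) = Add(-17, V, Mul(-162, Pow(V, -1))) (Function('Q')(V, S) = Add(Add(Mul(81, Mul(-2, Pow(V, -1))), -17), V) = Add(Add(Mul(-162, Pow(V, -1)), -17), V) = Add(Add(-17, Mul(-162, Pow(V, -1))), V) = Add(-17, V, Mul(-162, Pow(V, -1))))
Add(Add(Mul(11832, Pow(7926, -1)), Mul(-22130, Pow(-4899, -1))), Function('Q')(-40, 224)) = Add(Add(Mul(11832, Pow(7926, -1)), Mul(-22130, Pow(-4899, -1))), Add(-17, -40, Mul(-162, Pow(-40, -1)))) = Add(Add(Mul(11832, Rational(1, 7926)), Mul(-22130, Rational(-1, 4899))), Add(-17, -40, Mul(-162, Rational(-1, 40)))) = Add(Add(Rational(1972, 1321), Rational(22130, 4899)), Add(-17, -40, Rational(81, 20))) = Add(Rational(38894558, 6471579), Rational(-1059, 20)) = Rational(-6075511001, 129431580)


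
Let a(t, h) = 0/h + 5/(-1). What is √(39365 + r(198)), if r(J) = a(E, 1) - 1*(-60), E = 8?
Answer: 6*√1095 ≈ 198.54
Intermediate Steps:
a(t, h) = -5 (a(t, h) = 0 + 5*(-1) = 0 - 5 = -5)
r(J) = 55 (r(J) = -5 - 1*(-60) = -5 + 60 = 55)
√(39365 + r(198)) = √(39365 + 55) = √39420 = 6*√1095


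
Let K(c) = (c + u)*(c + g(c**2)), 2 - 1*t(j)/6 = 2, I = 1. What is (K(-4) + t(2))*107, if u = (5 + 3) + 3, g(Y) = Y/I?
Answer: 8988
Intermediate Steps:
t(j) = 0 (t(j) = 12 - 6*2 = 12 - 12 = 0)
g(Y) = Y (g(Y) = Y/1 = Y*1 = Y)
u = 11 (u = 8 + 3 = 11)
K(c) = (11 + c)*(c + c**2) (K(c) = (c + 11)*(c + c**2) = (11 + c)*(c + c**2))
(K(-4) + t(2))*107 = (-4*(11 + (-4)**2 + 12*(-4)) + 0)*107 = (-4*(11 + 16 - 48) + 0)*107 = (-4*(-21) + 0)*107 = (84 + 0)*107 = 84*107 = 8988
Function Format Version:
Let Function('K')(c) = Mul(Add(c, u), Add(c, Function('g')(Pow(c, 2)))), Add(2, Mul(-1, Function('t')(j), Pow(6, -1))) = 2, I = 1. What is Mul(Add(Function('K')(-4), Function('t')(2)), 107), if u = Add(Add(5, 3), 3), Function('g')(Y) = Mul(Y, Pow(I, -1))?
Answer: 8988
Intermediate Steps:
Function('t')(j) = 0 (Function('t')(j) = Add(12, Mul(-6, 2)) = Add(12, -12) = 0)
Function('g')(Y) = Y (Function('g')(Y) = Mul(Y, Pow(1, -1)) = Mul(Y, 1) = Y)
u = 11 (u = Add(8, 3) = 11)
Function('K')(c) = Mul(Add(11, c), Add(c, Pow(c, 2))) (Function('K')(c) = Mul(Add(c, 11), Add(c, Pow(c, 2))) = Mul(Add(11, c), Add(c, Pow(c, 2))))
Mul(Add(Function('K')(-4), Function('t')(2)), 107) = Mul(Add(Mul(-4, Add(11, Pow(-4, 2), Mul(12, -4))), 0), 107) = Mul(Add(Mul(-4, Add(11, 16, -48)), 0), 107) = Mul(Add(Mul(-4, -21), 0), 107) = Mul(Add(84, 0), 107) = Mul(84, 107) = 8988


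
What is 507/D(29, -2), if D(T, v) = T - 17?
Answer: 169/4 ≈ 42.250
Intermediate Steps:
D(T, v) = -17 + T
507/D(29, -2) = 507/(-17 + 29) = 507/12 = 507*(1/12) = 169/4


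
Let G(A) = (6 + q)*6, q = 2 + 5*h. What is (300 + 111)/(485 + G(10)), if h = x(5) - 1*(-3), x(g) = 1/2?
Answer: 411/638 ≈ 0.64420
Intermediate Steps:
x(g) = ½
h = 7/2 (h = ½ - 1*(-3) = ½ + 3 = 7/2 ≈ 3.5000)
q = 39/2 (q = 2 + 5*(7/2) = 2 + 35/2 = 39/2 ≈ 19.500)
G(A) = 153 (G(A) = (6 + 39/2)*6 = (51/2)*6 = 153)
(300 + 111)/(485 + G(10)) = (300 + 111)/(485 + 153) = 411/638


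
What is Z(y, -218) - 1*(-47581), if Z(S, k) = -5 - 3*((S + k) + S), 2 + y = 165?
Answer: 47252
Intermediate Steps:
y = 163 (y = -2 + 165 = 163)
Z(S, k) = -5 - 6*S - 3*k (Z(S, k) = -5 - 3*(k + 2*S) = -5 + (-6*S - 3*k) = -5 - 6*S - 3*k)
Z(y, -218) - 1*(-47581) = (-5 - 6*163 - 3*(-218)) - 1*(-47581) = (-5 - 978 + 654) + 47581 = -329 + 47581 = 47252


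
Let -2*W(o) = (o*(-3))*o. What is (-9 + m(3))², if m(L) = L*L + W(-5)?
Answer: 5625/4 ≈ 1406.3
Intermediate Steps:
W(o) = 3*o²/2 (W(o) = -o*(-3)*o/2 = -(-3*o)*o/2 = -(-3)*o²/2 = 3*o²/2)
m(L) = 75/2 + L² (m(L) = L*L + (3/2)*(-5)² = L² + (3/2)*25 = L² + 75/2 = 75/2 + L²)
(-9 + m(3))² = (-9 + (75/2 + 3²))² = (-9 + (75/2 + 9))² = (-9 + 93/2)² = (75/2)² = 5625/4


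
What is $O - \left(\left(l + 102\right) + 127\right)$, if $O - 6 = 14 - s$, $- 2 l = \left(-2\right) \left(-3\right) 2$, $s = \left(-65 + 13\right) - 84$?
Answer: $-67$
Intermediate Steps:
$s = -136$ ($s = -52 - 84 = -136$)
$l = -6$ ($l = - \frac{\left(-2\right) \left(-3\right) 2}{2} = - \frac{6 \cdot 2}{2} = \left(- \frac{1}{2}\right) 12 = -6$)
$O = 156$ ($O = 6 + \left(14 - -136\right) = 6 + \left(14 + 136\right) = 6 + 150 = 156$)
$O - \left(\left(l + 102\right) + 127\right) = 156 - \left(\left(-6 + 102\right) + 127\right) = 156 - \left(96 + 127\right) = 156 - 223 = -67$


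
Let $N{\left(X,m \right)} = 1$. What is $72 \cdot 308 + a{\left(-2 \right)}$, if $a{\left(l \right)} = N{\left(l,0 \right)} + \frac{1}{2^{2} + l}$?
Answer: $\frac{44355}{2} \approx 22178.0$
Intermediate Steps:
$a{\left(l \right)} = 1 + \frac{1}{4 + l}$ ($a{\left(l \right)} = 1 + \frac{1}{2^{2} + l} = 1 + \frac{1}{4 + l}$)
$72 \cdot 308 + a{\left(-2 \right)} = 72 \cdot 308 + \frac{5 - 2}{4 - 2} = 22176 + \frac{1}{2} \cdot 3 = 22176 + \frac{3}{2} = \frac{44355}{2}$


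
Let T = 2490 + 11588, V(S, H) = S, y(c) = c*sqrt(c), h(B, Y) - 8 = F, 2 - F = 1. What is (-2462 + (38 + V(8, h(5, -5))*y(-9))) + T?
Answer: 11654 - 216*I ≈ 11654.0 - 216.0*I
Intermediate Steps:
F = 1 (F = 2 - 1*1 = 2 - 1 = 1)
h(B, Y) = 9 (h(B, Y) = 8 + 1 = 9)
y(c) = c**(3/2)
T = 14078
(-2462 + (38 + V(8, h(5, -5))*y(-9))) + T = (-2462 + (38 + 8*(-9)**(3/2))) + 14078 = (-2462 + (38 + 8*(-27*I))) + 14078 = (-2462 + (38 - 216*I)) + 14078 = (-2424 - 216*I) + 14078 = 11654 - 216*I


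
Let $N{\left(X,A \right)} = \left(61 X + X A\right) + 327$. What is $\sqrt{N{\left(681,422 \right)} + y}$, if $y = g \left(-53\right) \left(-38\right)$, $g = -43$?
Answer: $14 \sqrt{1238} \approx 492.59$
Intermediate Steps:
$N{\left(X,A \right)} = 327 + 61 X + A X$ ($N{\left(X,A \right)} = \left(61 X + A X\right) + 327 = 327 + 61 X + A X$)
$y = -86602$ ($y = \left(-43\right) \left(-53\right) \left(-38\right) = 2279 \left(-38\right) = -86602$)
$\sqrt{N{\left(681,422 \right)} + y} = \sqrt{\left(327 + 61 \cdot 681 + 422 \cdot 681\right) - 86602} = \sqrt{\left(327 + 41541 + 287382\right) - 86602} = \sqrt{329250 - 86602} = \sqrt{242648} = 14 \sqrt{1238}$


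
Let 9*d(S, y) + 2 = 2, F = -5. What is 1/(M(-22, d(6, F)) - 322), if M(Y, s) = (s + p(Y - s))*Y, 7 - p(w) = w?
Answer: -1/960 ≈ -0.0010417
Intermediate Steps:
p(w) = 7 - w
d(S, y) = 0 (d(S, y) = -2/9 + (⅑)*2 = -2/9 + 2/9 = 0)
M(Y, s) = Y*(7 - Y + 2*s) (M(Y, s) = (s + (7 - (Y - s)))*Y = (s + (7 + (s - Y)))*Y = (s + (7 + s - Y))*Y = (7 - Y + 2*s)*Y = Y*(7 - Y + 2*s))
1/(M(-22, d(6, F)) - 322) = 1/(-22*(7 - 1*(-22) + 2*0) - 322) = 1/(-22*(7 + 22 + 0) - 322) = 1/(-22*29 - 322) = 1/(-638 - 322) = 1/(-960) = -1/960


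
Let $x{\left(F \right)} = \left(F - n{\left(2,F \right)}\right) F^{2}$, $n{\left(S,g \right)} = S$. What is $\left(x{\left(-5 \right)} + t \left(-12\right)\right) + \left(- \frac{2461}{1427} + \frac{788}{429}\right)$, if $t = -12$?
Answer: $- \frac{18908966}{612183} \approx -30.888$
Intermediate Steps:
$x{\left(F \right)} = F^{2} \left(-2 + F\right)$ ($x{\left(F \right)} = \left(F - 2\right) F^{2} = \left(-2 + F\right) F^{2} = F^{2} \left(-2 + F\right)$)
$\left(x{\left(-5 \right)} + t \left(-12\right)\right) + \left(- \frac{2461}{1427} + \frac{788}{429}\right) = \left(\left(-5\right)^{2} \left(-2 - 5\right) - -144\right) + \left(- \frac{2461}{1427} + \frac{788}{429}\right) = \left(25 \left(-7\right) + 144\right) + \left(\left(-2461\right) \frac{1}{1427} + 788 \cdot \frac{1}{429}\right) = \left(-175 + 144\right) + \left(- \frac{2461}{1427} + \frac{788}{429}\right) = -31 + \frac{68707}{612183} = - \frac{18908966}{612183}$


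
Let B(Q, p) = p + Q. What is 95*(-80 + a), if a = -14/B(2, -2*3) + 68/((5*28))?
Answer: -101099/14 ≈ -7221.4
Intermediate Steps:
B(Q, p) = Q + p
a = 279/70 (a = -14/(2 - 2*3) + 68/((5*28)) = -14/(2 - 6) + 68/140 = -14/(-4) + 68*(1/140) = -14*(-¼) + 17/35 = 7/2 + 17/35 = 279/70 ≈ 3.9857)
95*(-80 + a) = 95*(-80 + 279/70) = 95*(-5321/70) = -101099/14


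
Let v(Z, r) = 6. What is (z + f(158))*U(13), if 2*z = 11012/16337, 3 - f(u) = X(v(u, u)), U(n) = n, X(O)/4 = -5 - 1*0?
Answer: 4956341/16337 ≈ 303.38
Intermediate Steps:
X(O) = -20 (X(O) = 4*(-5 - 1*0) = 4*(-5 + 0) = 4*(-5) = -20)
f(u) = 23 (f(u) = 3 - 1*(-20) = 3 + 20 = 23)
z = 5506/16337 (z = (11012/16337)/2 = (11012*(1/16337))/2 = (½)*(11012/16337) = 5506/16337 ≈ 0.33703)
(z + f(158))*U(13) = (5506/16337 + 23)*13 = (381257/16337)*13 = 4956341/16337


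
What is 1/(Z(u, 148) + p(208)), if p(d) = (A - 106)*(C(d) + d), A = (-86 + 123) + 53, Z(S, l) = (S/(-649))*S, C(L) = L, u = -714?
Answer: -649/4829540 ≈ -0.00013438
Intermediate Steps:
Z(S, l) = -S²/649 (Z(S, l) = (S*(-1/649))*S = (-S/649)*S = -S²/649)
A = 90 (A = 37 + 53 = 90)
p(d) = -32*d (p(d) = (90 - 106)*(d + d) = -32*d)
1/(Z(u, 148) + p(208)) = 1/(-1/649*(-714)² - 32*208) = 1/(-1/649*509796 - 6656) = 1/(-509796/649 - 6656) = 1/(-4829540/649) = -649/4829540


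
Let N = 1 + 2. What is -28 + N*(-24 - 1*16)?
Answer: -148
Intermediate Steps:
N = 3
-28 + N*(-24 - 1*16) = -28 + 3*(-24 - 1*16) = -28 + 3*(-24 - 16) = -28 + 3*(-40) = -28 - 120 = -148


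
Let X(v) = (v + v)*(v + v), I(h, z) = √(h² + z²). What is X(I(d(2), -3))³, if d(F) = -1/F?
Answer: 50653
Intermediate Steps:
X(v) = 4*v² (X(v) = (2*v)*(2*v) = 4*v²)
X(I(d(2), -3))³ = (4*(√((-1/2)² + (-3)²))²)³ = (4*(√((-1*½)² + 9))²)³ = (4*(√((-½)² + 9))²)³ = (4*(√(¼ + 9))²)³ = (4*(√(37/4))²)³ = (4*(√37/2)²)³ = (4*(37/4))³ = 37³ = 50653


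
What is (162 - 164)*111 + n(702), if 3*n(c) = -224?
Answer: -890/3 ≈ -296.67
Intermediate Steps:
n(c) = -224/3 (n(c) = (1/3)*(-224) = -224/3)
(162 - 164)*111 + n(702) = (162 - 164)*111 - 224/3 = -2*111 - 224/3 = -222 - 224/3 = -890/3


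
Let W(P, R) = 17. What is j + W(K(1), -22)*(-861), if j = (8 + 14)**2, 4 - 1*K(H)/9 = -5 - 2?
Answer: -14153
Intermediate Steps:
K(H) = 99 (K(H) = 36 - 9*(-5 - 2) = 36 - 9*(-7) = 36 + 63 = 99)
j = 484 (j = 22**2 = 484)
j + W(K(1), -22)*(-861) = 484 + 17*(-861) = 484 - 14637 = -14153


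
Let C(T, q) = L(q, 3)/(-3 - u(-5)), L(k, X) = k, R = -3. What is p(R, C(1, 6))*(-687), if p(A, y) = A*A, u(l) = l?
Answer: -6183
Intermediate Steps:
C(T, q) = q/2 (C(T, q) = q/(-3 - 1*(-5)) = q/(-3 + 5) = q/2)
p(A, y) = A²
p(R, C(1, 6))*(-687) = (-3)²*(-687) = 9*(-687) = -6183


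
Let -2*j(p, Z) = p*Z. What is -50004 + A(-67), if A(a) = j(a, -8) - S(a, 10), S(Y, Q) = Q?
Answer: -50282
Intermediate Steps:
j(p, Z) = -Z*p/2 (j(p, Z) = -p*Z/2 = -Z*p/2)
A(a) = -10 + 4*a (A(a) = -½*(-8)*a - 1*10 = 4*a - 10 = -10 + 4*a)
-50004 + A(-67) = -50004 + (-10 + 4*(-67)) = -50004 + (-10 - 268) = -50004 - 278 = -50282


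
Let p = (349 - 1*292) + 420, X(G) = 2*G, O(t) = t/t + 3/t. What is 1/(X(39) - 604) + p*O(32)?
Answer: 4390769/8416 ≈ 521.72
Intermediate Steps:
O(t) = 1 + 3/t
p = 477 (p = (349 - 292) + 420 = 57 + 420 = 477)
1/(X(39) - 604) + p*O(32) = 1/(2*39 - 604) + 477*((3 + 32)/32) = 1/(78 - 604) + 477*((1/32)*35) = 1/(-526) + 477*(35/32) = -1/526 + 16695/32 = 4390769/8416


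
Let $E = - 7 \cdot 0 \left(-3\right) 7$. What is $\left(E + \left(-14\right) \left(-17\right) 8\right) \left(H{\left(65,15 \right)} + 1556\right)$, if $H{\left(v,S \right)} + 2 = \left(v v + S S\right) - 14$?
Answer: $11404960$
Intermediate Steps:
$E = 0$ ($E = \left(-7\right) 0 \cdot 7 = 0 \cdot 7 = 0$)
$H{\left(v,S \right)} = -16 + S^{2} + v^{2}$ ($H{\left(v,S \right)} = -2 - \left(14 - S S - v v\right) = -2 - \left(14 - S^{2} - v^{2}\right) = -2 + \left(-14 + S^{2} + v^{2}\right) = -16 + S^{2} + v^{2}$)
$\left(E + \left(-14\right) \left(-17\right) 8\right) \left(H{\left(65,15 \right)} + 1556\right) = \left(0 + \left(-14\right) \left(-17\right) 8\right) \left(\left(-16 + 15^{2} + 65^{2}\right) + 1556\right) = \left(0 + 238 \cdot 8\right) \left(\left(-16 + 225 + 4225\right) + 1556\right) = \left(0 + 1904\right) \left(4434 + 1556\right) = 1904 \cdot 5990 = 11404960$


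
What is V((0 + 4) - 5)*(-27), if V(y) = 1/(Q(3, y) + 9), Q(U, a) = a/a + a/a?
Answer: -27/11 ≈ -2.4545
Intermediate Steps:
Q(U, a) = 2 (Q(U, a) = 1 + 1 = 2)
V(y) = 1/11 (V(y) = 1/(2 + 9) = 1/11)
V((0 + 4) - 5)*(-27) = (1/11)*(-27) = -27/11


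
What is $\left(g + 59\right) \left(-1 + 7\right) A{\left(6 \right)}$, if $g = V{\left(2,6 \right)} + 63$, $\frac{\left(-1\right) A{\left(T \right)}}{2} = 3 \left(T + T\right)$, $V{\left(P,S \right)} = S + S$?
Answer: $-57888$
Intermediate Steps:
$V{\left(P,S \right)} = 2 S$
$A{\left(T \right)} = - 12 T$ ($A{\left(T \right)} = - 2 \cdot 3 \left(T + T\right) = - 2 \cdot 3 \cdot 2 T = - 2 \cdot 6 T = - 12 T$)
$g = 75$ ($g = 2 \cdot 6 + 63 = 12 + 63 = 75$)
$\left(g + 59\right) \left(-1 + 7\right) A{\left(6 \right)} = \left(75 + 59\right) \left(-1 + 7\right) \left(\left(-12\right) 6\right) = 134 \cdot 6 \left(-72\right) = 134 \left(-432\right) = -57888$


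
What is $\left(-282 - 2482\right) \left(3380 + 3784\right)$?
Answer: $-19801296$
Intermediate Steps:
$\left(-282 - 2482\right) \left(3380 + 3784\right) = \left(-282 - 2482\right) 7164 = \left(-2764\right) 7164 = -19801296$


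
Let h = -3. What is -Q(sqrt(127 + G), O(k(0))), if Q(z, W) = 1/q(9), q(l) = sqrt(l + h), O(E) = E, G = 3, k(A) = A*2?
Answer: -sqrt(6)/6 ≈ -0.40825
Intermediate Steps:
k(A) = 2*A
q(l) = sqrt(-3 + l) (q(l) = sqrt(l - 3) = sqrt(-3 + l))
Q(z, W) = sqrt(6)/6 (Q(z, W) = 1/(sqrt(-3 + 9)) = 1/(sqrt(6)) = sqrt(6)/6)
-Q(sqrt(127 + G), O(k(0))) = -sqrt(6)/6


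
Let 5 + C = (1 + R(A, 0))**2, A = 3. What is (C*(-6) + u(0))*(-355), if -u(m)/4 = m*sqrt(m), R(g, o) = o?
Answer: -8520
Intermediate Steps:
C = -4 (C = -5 + (1 + 0)**2 = -5 + 1**2 = -5 + 1 = -4)
u(m) = -4*m**(3/2) (u(m) = -4*m*sqrt(m) = -4*m**(3/2))
(C*(-6) + u(0))*(-355) = (-4*(-6) - 4*0**(3/2))*(-355) = (24 - 4*0)*(-355) = (24 + 0)*(-355) = 24*(-355) = -8520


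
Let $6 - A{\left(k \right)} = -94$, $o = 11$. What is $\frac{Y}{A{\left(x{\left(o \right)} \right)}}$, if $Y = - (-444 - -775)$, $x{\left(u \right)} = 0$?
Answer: $- \frac{331}{100} \approx -3.31$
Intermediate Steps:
$Y = -331$ ($Y = - (-444 + 775) = \left(-1\right) 331 = -331$)
$A{\left(k \right)} = 100$ ($A{\left(k \right)} = 6 - -94 = 6 + 94 = 100$)
$\frac{Y}{A{\left(x{\left(o \right)} \right)}} = - \frac{331}{100}$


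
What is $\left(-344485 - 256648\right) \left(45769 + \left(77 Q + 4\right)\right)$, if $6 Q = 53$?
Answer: $- \frac{167547188627}{6} \approx -2.7925 \cdot 10^{10}$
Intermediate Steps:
$Q = \frac{53}{6}$ ($Q = \frac{1}{6} \cdot 53 = \frac{53}{6} \approx 8.8333$)
$\left(-344485 - 256648\right) \left(45769 + \left(77 Q + 4\right)\right) = \left(-344485 - 256648\right) \left(45769 + \left(77 \cdot \frac{53}{6} + 4\right)\right) = - 601133 \left(45769 + \left(\frac{4081}{6} + 4\right)\right) = - 601133 \left(45769 + \frac{4105}{6}\right) = \left(-601133\right) \frac{278719}{6} = - \frac{167547188627}{6}$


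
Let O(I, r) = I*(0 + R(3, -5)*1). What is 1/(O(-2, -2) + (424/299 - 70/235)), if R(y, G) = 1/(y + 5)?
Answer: 56212/48915 ≈ 1.1492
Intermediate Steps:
R(y, G) = 1/(5 + y)
O(I, r) = I/8 (O(I, r) = I*(0 + 1/(5 + 3)) = I*(0 + 1/8) = I*(1/8) = I/8)
1/(O(-2, -2) + (424/299 - 70/235)) = 1/((1/8)*(-2) + (424/299 - 70/235)) = 1/(-1/4 + (424*(1/299) - 70*1/235)) = 1/(-1/4 + (424/299 - 14/47)) = 1/(-1/4 + 15742/14053) = 1/(48915/56212) = 56212/48915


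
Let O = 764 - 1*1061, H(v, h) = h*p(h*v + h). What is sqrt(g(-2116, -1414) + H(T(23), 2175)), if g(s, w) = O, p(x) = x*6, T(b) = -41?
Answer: 3*I*sqrt(126150033) ≈ 33695.0*I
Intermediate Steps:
p(x) = 6*x
H(v, h) = h*(6*h + 6*h*v) (H(v, h) = h*(6*(h*v + h)) = h*(6*(h + h*v)) = h*(6*h + 6*h*v))
O = -297 (O = 764 - 1061 = -297)
g(s, w) = -297
sqrt(g(-2116, -1414) + H(T(23), 2175)) = sqrt(-297 + 6*2175**2*(1 - 41)) = sqrt(-297 + 6*4730625*(-40)) = sqrt(-297 - 1135350000) = sqrt(-1135350297) = 3*I*sqrt(126150033)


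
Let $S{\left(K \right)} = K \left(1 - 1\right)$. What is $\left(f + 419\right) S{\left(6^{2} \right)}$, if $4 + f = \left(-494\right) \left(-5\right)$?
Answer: $0$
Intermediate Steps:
$S{\left(K \right)} = 0$ ($S{\left(K \right)} = K 0 = 0$)
$f = 2466$ ($f = -4 - -2470 = -4 + 2470 = 2466$)
$\left(f + 419\right) S{\left(6^{2} \right)} = \left(2466 + 419\right) 0 = 2885 \cdot 0 = 0$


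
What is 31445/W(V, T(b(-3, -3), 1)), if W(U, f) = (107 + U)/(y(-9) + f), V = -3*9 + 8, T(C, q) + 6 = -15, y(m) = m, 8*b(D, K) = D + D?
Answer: -471675/44 ≈ -10720.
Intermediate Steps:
b(D, K) = D/4 (b(D, K) = (D + D)/8 = (2*D)/8 = D/4)
T(C, q) = -21 (T(C, q) = -6 - 15 = -21)
V = -19 (V = -27 + 8 = -19)
W(U, f) = (107 + U)/(-9 + f)
31445/W(V, T(b(-3, -3), 1)) = 31445/(((107 - 19)/(-9 - 21))) = 31445/((88/(-30))) = 31445/((-1/30*88)) = 31445/(-44/15) = 31445*(-15/44) = -471675/44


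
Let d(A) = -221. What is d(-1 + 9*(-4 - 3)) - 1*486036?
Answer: -486257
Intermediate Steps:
d(-1 + 9*(-4 - 3)) - 1*486036 = -221 - 1*486036 = -221 - 486036 = -486257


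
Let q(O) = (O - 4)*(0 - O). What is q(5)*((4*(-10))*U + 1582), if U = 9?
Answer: -6110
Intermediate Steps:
q(O) = -O*(-4 + O) (q(O) = (-4 + O)*(-O) = -O*(-4 + O))
q(5)*((4*(-10))*U + 1582) = (5*(4 - 1*5))*((4*(-10))*9 + 1582) = (5*(4 - 5))*(-40*9 + 1582) = (5*(-1))*(-360 + 1582) = -5*1222 = -6110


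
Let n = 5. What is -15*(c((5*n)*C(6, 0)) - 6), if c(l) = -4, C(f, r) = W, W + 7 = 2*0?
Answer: 150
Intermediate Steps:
W = -7 (W = -7 + 2*0 = -7 + 0 = -7)
C(f, r) = -7
-15*(c((5*n)*C(6, 0)) - 6) = -15*(-4 - 6) = -15*(-10) = 150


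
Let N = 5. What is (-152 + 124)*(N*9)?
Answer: -1260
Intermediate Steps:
(-152 + 124)*(N*9) = (-152 + 124)*(5*9) = -28*45 = -1260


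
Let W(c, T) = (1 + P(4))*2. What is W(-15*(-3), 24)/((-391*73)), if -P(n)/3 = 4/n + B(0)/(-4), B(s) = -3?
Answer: 1/3358 ≈ 0.00029780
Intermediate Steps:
P(n) = -9/4 - 12/n (P(n) = -3*(4/n - 3/(-4)) = -3*(4/n - 3*(-¼)) = -3*(4/n + ¾) = -3*(¾ + 4/n) = -9/4 - 12/n)
W(c, T) = -17/2 (W(c, T) = (1 + (-9/4 - 12/4))*2 = (1 + (-9/4 - 12*¼))*2 = (1 + (-9/4 - 3))*2 = (1 - 21/4)*2 = -17/4*2 = -17/2)
W(-15*(-3), 24)/((-391*73)) = -17/(2*((-391*73))) = -17/2/(-28543) = -17/2*(-1/28543) = 1/3358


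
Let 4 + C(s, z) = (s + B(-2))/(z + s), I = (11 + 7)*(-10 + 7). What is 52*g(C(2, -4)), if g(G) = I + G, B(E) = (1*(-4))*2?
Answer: -2860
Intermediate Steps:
B(E) = -8 (B(E) = -4*2 = -8)
I = -54 (I = 18*(-3) = -54)
C(s, z) = -4 + (-8 + s)/(s + z) (C(s, z) = -4 + (s - 8)/(z + s) = -4 + (-8 + s)/(s + z))
g(G) = -54 + G
52*g(C(2, -4)) = 52*(-54 + (-8 - 4*(-4) - 3*2)/(2 - 4)) = 52*(-54 + (-8 + 16 - 6)/(-2)) = 52*(-54 - ½*2) = 52*(-54 - 1) = 52*(-55) = -2860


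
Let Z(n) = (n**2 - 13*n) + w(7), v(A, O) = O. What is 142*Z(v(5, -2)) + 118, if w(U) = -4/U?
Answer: 30078/7 ≈ 4296.9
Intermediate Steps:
Z(n) = -4/7 + n**2 - 13*n (Z(n) = (n**2 - 13*n) - 4/7 = -4/7 + n**2 - 13*n)
142*Z(v(5, -2)) + 118 = 142*(-4/7 + (-2)**2 - 13*(-2)) + 118 = 142*(-4/7 + 4 + 26) + 118 = 142*(206/7) + 118 = 29252/7 + 118 = 30078/7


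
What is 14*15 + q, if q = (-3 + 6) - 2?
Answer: 211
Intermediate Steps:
q = 1 (q = 3 - 2 = 1)
14*15 + q = 14*15 + 1 = 210 + 1 = 211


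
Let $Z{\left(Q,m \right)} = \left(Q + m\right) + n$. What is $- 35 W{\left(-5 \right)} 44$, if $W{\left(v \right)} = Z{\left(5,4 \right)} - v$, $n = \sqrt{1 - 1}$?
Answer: $-21560$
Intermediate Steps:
$n = 0$ ($n = \sqrt{0} = 0$)
$Z{\left(Q,m \right)} = Q + m$ ($Z{\left(Q,m \right)} = \left(Q + m\right) + 0 = Q + m$)
$W{\left(v \right)} = 9 - v$ ($W{\left(v \right)} = \left(5 + 4\right) - v = 9 - v$)
$- 35 W{\left(-5 \right)} 44 = - 35 \left(9 - -5\right) 44 = - 35 \left(9 + 5\right) 44 = \left(-35\right) 14 \cdot 44 = \left(-490\right) 44 = -21560$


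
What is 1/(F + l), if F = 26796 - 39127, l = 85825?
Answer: 1/73494 ≈ 1.3607e-5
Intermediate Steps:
F = -12331
1/(F + l) = 1/(-12331 + 85825) = 1/73494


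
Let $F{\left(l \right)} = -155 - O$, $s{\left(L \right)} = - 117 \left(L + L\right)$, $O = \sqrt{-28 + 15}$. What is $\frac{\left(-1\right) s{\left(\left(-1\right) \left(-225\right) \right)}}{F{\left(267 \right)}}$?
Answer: $- \frac{4080375}{12019} + \frac{26325 i \sqrt{13}}{12019} \approx -339.49 + 7.8972 i$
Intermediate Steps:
$O = i \sqrt{13}$ ($O = \sqrt{-13} = i \sqrt{13} \approx 3.6056 i$)
$s{\left(L \right)} = - 234 L$ ($s{\left(L \right)} = - 117 \cdot 2 L = - 234 L$)
$F{\left(l \right)} = -155 - i \sqrt{13}$
$\frac{\left(-1\right) s{\left(\left(-1\right) \left(-225\right) \right)}}{F{\left(267 \right)}} = \frac{\left(-1\right) \left(- 234 \left(\left(-1\right) \left(-225\right)\right)\right)}{-155 - i \sqrt{13}} = \frac{\left(-1\right) \left(\left(-234\right) 225\right)}{-155 - i \sqrt{13}} = \frac{\left(-1\right) \left(-52650\right)}{-155 - i \sqrt{13}} = \frac{52650}{-155 - i \sqrt{13}}$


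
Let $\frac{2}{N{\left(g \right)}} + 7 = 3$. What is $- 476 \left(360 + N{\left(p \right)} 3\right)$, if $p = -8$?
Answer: $-170646$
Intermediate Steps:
$N{\left(g \right)} = - \frac{1}{2}$ ($N{\left(g \right)} = \frac{2}{-7 + 3} = \frac{2}{-4} = 2 \left(- \frac{1}{4}\right) = - \frac{1}{2}$)
$- 476 \left(360 + N{\left(p \right)} 3\right) = - 476 \left(360 - \frac{3}{2}\right) = \left(-476\right) \frac{717}{2} = -170646$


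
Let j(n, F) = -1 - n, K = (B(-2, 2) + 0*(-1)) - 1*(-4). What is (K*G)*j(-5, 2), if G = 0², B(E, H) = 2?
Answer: 0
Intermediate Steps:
K = 6 (K = (2 + 0*(-1)) - 1*(-4) = (2 + 0) + 4 = 2 + 4 = 6)
G = 0
(K*G)*j(-5, 2) = (6*0)*(-1 - 1*(-5)) = 0*(-1 + 5) = 0*4 = 0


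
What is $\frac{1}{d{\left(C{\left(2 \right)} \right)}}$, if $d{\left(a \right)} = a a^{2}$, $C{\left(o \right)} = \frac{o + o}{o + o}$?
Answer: $1$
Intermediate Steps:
$C{\left(o \right)} = 1$ ($C{\left(o \right)} = \frac{2 o}{2 o} = 2 o \frac{1}{2 o} = 1$)
$d{\left(a \right)} = a^{3}$
$\frac{1}{d{\left(C{\left(2 \right)} \right)}} = \frac{1}{1^{3}} = 1^{-1} = 1$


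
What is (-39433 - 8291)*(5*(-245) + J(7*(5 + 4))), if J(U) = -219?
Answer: 68913456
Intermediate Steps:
(-39433 - 8291)*(5*(-245) + J(7*(5 + 4))) = (-39433 - 8291)*(5*(-245) - 219) = -47724*(-1225 - 219) = -47724*(-1444) = 68913456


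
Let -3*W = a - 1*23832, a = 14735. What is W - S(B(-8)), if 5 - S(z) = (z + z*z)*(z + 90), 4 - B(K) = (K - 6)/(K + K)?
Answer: 6493859/1536 ≈ 4227.8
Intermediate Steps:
B(K) = 4 - (-6 + K)/(2*K) (B(K) = 4 - (K - 6)/(K + K) = 4 - (-6 + K)/(2*K))
S(z) = 5 - (90 + z)*(z + z²) (S(z) = 5 - (z + z*z)*(z + 90) = 5 - (z + z²)*(90 + z) = 5 - (90 + z)*(z + z²))
W = 9097/3 (W = -(14735 - 1*23832)/3 = -(14735 - 23832)/3 = -⅓*(-9097) = 9097/3 ≈ 3032.3)
W - S(B(-8)) = 9097/3 - (5 - (7/2 + 3/(-8))³ - 91*(7/2 + 3/(-8))² - 90*(7/2 + 3/(-8))) = 9097/3 - (5 - (7/2 + 3*(-⅛))³ - 91*(7/2 + 3*(-⅛))² - 90*(7/2 + 3*(-⅛))) = 9097/3 - (5 - (7/2 - 3/8)³ - 91*(7/2 - 3/8)² - 90*(7/2 - 3/8)) = 9097/3 - (5 - (25/8)³ - 91*(25/8)² - 90*25/8) = 9097/3 - (5 - 1*15625/512 - 91*625/64 - 1125/4) = 9097/3 - (5 - 15625/512 - 56875/64 - 1125/4) = 9097/3 - 1*(-612065/512) = 9097/3 + 612065/512 = 6493859/1536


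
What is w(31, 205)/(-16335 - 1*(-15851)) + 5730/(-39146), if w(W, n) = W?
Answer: -1993423/9473332 ≈ -0.21042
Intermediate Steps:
w(31, 205)/(-16335 - 1*(-15851)) + 5730/(-39146) = 31/(-16335 - 1*(-15851)) + 5730/(-39146) = 31/(-16335 + 15851) + 5730*(-1/39146) = 31/(-484) - 2865/19573 = 31*(-1/484) - 2865/19573 = -31/484 - 2865/19573 = -1993423/9473332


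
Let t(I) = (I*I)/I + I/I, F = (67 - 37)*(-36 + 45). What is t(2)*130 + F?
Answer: 660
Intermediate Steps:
F = 270 (F = 30*9 = 270)
t(I) = 1 + I (t(I) = I²/I + 1 = I + 1 = 1 + I)
t(2)*130 + F = (1 + 2)*130 + 270 = 3*130 + 270 = 390 + 270 = 660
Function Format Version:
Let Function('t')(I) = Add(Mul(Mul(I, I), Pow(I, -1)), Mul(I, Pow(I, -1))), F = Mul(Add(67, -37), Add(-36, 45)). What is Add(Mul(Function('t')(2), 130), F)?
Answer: 660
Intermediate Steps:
F = 270 (F = Mul(30, 9) = 270)
Function('t')(I) = Add(1, I) (Function('t')(I) = Add(Mul(Pow(I, 2), Pow(I, -1)), 1) = Add(I, 1) = Add(1, I))
Add(Mul(Function('t')(2), 130), F) = Add(Mul(Add(1, 2), 130), 270) = Add(Mul(3, 130), 270) = Add(390, 270) = 660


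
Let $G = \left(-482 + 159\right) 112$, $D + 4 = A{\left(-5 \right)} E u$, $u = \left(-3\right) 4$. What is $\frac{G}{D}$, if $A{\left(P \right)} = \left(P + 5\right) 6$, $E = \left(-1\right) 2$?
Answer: $9044$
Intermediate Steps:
$E = -2$
$A{\left(P \right)} = 30 + 6 P$ ($A{\left(P \right)} = \left(5 + P\right) 6 = 30 + 6 P$)
$u = -12$
$D = -4$ ($D = -4 + \left(30 + 6 \left(-5\right)\right) \left(-2\right) \left(-12\right) = -4 + \left(30 - 30\right) \left(-2\right) \left(-12\right) = -4 + 0 \left(-2\right) \left(-12\right) = -4 + 0 \left(-12\right) = -4 + 0 = -4$)
$G = -36176$ ($G = \left(-323\right) 112 = -36176$)
$\frac{G}{D} = - \frac{36176}{-4} = \left(-36176\right) \left(- \frac{1}{4}\right) = 9044$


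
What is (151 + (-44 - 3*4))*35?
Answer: 3325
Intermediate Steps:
(151 + (-44 - 3*4))*35 = (151 + (-44 - 12))*35 = (151 - 56)*35 = 95*35 = 3325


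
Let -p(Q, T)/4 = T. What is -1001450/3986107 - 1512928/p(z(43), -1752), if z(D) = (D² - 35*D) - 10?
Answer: -188678470403/872957433 ≈ -216.14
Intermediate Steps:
z(D) = -10 + D² - 35*D
p(Q, T) = -4*T
-1001450/3986107 - 1512928/p(z(43), -1752) = -1001450/3986107 - 1512928/((-4*(-1752))) = -1001450*1/3986107 - 1512928/7008 = -1001450/3986107 - 1512928*1/7008 = -1001450/3986107 - 47279/219 = -188678470403/872957433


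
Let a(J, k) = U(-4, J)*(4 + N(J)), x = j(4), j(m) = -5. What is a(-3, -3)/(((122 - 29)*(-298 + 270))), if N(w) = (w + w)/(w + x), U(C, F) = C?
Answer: 19/2604 ≈ 0.0072965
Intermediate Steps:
x = -5
N(w) = 2*w/(-5 + w) (N(w) = (w + w)/(w - 5) = (2*w)/(-5 + w) = 2*w/(-5 + w))
a(J, k) = -16 - 8*J/(-5 + J) (a(J, k) = -4*(4 + 2*J/(-5 + J)) = -16 - 8*J/(-5 + J))
a(-3, -3)/(((122 - 29)*(-298 + 270))) = (8*(10 - 3*(-3))/(-5 - 3))/(((122 - 29)*(-298 + 270))) = (8*(10 + 9)/(-8))/((93*(-28))) = (8*(-⅛)*19)/(-2604) = -19*(-1/2604) = 19/2604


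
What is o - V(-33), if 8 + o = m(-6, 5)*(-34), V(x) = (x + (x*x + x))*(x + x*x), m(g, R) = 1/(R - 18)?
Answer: -14043814/13 ≈ -1.0803e+6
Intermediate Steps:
m(g, R) = 1/(-18 + R)
V(x) = (x + x**2)*(x**2 + 2*x) (V(x) = (x + (x**2 + x))*(x + x**2) = (x + (x + x**2))*(x + x**2) = (x**2 + 2*x)*(x + x**2) = (x + x**2)*(x**2 + 2*x))
o = -70/13 (o = -8 - 34/(-18 + 5) = -8 - 34/(-13) = -8 - 1/13*(-34) = -8 + 34/13 = -70/13 ≈ -5.3846)
o - V(-33) = -70/13 - (-33)**2*(2 + (-33)**2 + 3*(-33)) = -70/13 - 1089*(2 + 1089 - 99) = -70/13 - 1089*992 = -70/13 - 1*1080288 = -70/13 - 1080288 = -14043814/13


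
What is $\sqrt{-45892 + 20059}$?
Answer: $i \sqrt{25833} \approx 160.73 i$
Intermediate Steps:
$\sqrt{-45892 + 20059} = \sqrt{-25833} = i \sqrt{25833}$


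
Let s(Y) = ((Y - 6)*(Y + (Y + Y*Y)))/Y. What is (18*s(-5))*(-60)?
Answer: -35640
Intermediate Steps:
s(Y) = (-6 + Y)*(Y**2 + 2*Y)/Y (s(Y) = ((-6 + Y)*(Y + (Y + Y**2)))/Y = ((-6 + Y)*(Y**2 + 2*Y))/Y = (-6 + Y)*(Y**2 + 2*Y)/Y)
(18*s(-5))*(-60) = (18*(-12 + (-5)**2 - 4*(-5)))*(-60) = (18*(-12 + 25 + 20))*(-60) = (18*33)*(-60) = 594*(-60) = -35640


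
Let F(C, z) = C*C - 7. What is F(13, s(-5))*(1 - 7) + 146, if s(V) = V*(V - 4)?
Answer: -826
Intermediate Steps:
s(V) = V*(-4 + V)
F(C, z) = -7 + C² (F(C, z) = C² - 7 = -7 + C²)
F(13, s(-5))*(1 - 7) + 146 = (-7 + 13²)*(1 - 7) + 146 = (-7 + 169)*(-6) + 146 = 162*(-6) + 146 = -972 + 146 = -826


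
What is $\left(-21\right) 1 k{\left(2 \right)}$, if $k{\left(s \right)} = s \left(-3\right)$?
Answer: $126$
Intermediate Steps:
$k{\left(s \right)} = - 3 s$
$\left(-21\right) 1 k{\left(2 \right)} = \left(-21\right) 1 \left(\left(-3\right) 2\right) = \left(-21\right) \left(-6\right) = 126$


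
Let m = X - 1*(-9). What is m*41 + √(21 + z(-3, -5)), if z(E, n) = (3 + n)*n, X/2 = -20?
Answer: -1271 + √31 ≈ -1265.4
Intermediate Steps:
X = -40 (X = 2*(-20) = -40)
z(E, n) = n*(3 + n)
m = -31 (m = -40 - 1*(-9) = -40 + 9 = -31)
m*41 + √(21 + z(-3, -5)) = -31*41 + √(21 - 5*(3 - 5)) = -1271 + √(21 - 5*(-2)) = -1271 + √(21 + 10) = -1271 + √31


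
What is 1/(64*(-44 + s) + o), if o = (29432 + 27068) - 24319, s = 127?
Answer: 1/37493 ≈ 2.6672e-5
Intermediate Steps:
o = 32181 (o = 56500 - 24319 = 32181)
1/(64*(-44 + s) + o) = 1/(64*(-44 + 127) + 32181) = 1/(64*83 + 32181) = 1/(5312 + 32181) = 1/37493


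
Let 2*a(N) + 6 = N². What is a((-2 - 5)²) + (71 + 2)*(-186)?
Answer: -24761/2 ≈ -12381.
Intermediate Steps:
a(N) = -3 + N²/2
a((-2 - 5)²) + (71 + 2)*(-186) = (-3 + ((-2 - 5)²)²/2) + (71 + 2)*(-186) = (-3 + ((-7)²)²/2) + 73*(-186) = (-3 + (½)*49²) - 13578 = (-3 + (½)*2401) - 13578 = (-3 + 2401/2) - 13578 = 2395/2 - 13578 = -24761/2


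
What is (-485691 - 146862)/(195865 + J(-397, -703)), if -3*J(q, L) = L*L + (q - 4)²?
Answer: 1897659/67415 ≈ 28.149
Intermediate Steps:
J(q, L) = -L²/3 - (-4 + q)²/3 (J(q, L) = -(L*L + (q - 4)²)/3 = -(L² + (-4 + q)²)/3 = -L²/3 - (-4 + q)²/3)
(-485691 - 146862)/(195865 + J(-397, -703)) = (-485691 - 146862)/(195865 + (-⅓*(-703)² - (-4 - 397)²/3)) = -632553/(195865 + (-⅓*494209 - ⅓*(-401)²)) = -632553/(195865 + (-494209/3 - ⅓*160801)) = -632553/(195865 + (-494209/3 - 160801/3)) = -632553/(195865 - 655010/3) = -632553/(-67415/3) = -632553*(-3/67415) = 1897659/67415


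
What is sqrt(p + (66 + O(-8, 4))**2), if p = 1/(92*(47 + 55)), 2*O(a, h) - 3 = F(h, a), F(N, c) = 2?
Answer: 5*sqrt(4131969918)/4692 ≈ 68.500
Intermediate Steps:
O(a, h) = 5/2 (O(a, h) = 3/2 + (1/2)*2 = 3/2 + 1 = 5/2)
p = 1/9384 (p = 1/(92*102) = 1/9384 ≈ 0.00010656)
sqrt(p + (66 + O(-8, 4))**2) = sqrt(1/9384 + (66 + 5/2)**2) = sqrt(1/9384 + (137/2)**2) = sqrt(1/9384 + 18769/4) = sqrt(44032075/9384) = 5*sqrt(4131969918)/4692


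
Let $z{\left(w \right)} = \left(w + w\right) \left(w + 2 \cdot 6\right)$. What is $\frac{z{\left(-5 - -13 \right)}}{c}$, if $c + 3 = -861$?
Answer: $- \frac{10}{27} \approx -0.37037$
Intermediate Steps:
$z{\left(w \right)} = 2 w \left(12 + w\right)$ ($z{\left(w \right)} = 2 w \left(w + 12\right) = 2 w \left(12 + w\right)$)
$c = -864$ ($c = -3 - 861 = -864$)
$\frac{z{\left(-5 - -13 \right)}}{c} = \frac{2 \left(-5 - -13\right) \left(12 - -8\right)}{-864} = 2 \left(-5 + 13\right) \left(12 + \left(-5 + 13\right)\right) \left(- \frac{1}{864}\right) = 2 \cdot 8 \left(12 + 8\right) \left(- \frac{1}{864}\right) = 2 \cdot 8 \cdot 20 \left(- \frac{1}{864}\right) = 320 \left(- \frac{1}{864}\right) = - \frac{10}{27}$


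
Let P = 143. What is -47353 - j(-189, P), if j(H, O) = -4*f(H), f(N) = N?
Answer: -48109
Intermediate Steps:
j(H, O) = -4*H
-47353 - j(-189, P) = -47353 - (-4)*(-189) = -47353 - 1*756 = -47353 - 756 = -48109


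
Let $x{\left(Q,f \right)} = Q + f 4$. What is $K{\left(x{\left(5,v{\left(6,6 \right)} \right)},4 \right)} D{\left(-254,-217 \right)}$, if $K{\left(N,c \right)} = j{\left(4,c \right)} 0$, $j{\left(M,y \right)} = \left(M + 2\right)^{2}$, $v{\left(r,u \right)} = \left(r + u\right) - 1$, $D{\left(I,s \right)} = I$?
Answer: $0$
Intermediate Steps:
$v{\left(r,u \right)} = -1 + r + u$
$j{\left(M,y \right)} = \left(2 + M\right)^{2}$
$x{\left(Q,f \right)} = Q + 4 f$
$K{\left(N,c \right)} = 0$ ($K{\left(N,c \right)} = \left(2 + 4\right)^{2} \cdot 0 = 6^{2} \cdot 0 = 36 \cdot 0 = 0$)
$K{\left(x{\left(5,v{\left(6,6 \right)} \right)},4 \right)} D{\left(-254,-217 \right)} = 0 \left(-254\right) = 0$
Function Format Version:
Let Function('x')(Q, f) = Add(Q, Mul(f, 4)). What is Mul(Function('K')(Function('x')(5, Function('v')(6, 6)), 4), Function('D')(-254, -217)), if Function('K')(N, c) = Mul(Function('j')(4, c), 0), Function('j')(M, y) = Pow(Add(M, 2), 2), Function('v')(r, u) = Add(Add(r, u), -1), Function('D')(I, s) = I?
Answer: 0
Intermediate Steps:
Function('v')(r, u) = Add(-1, r, u)
Function('j')(M, y) = Pow(Add(2, M), 2)
Function('x')(Q, f) = Add(Q, Mul(4, f))
Function('K')(N, c) = 0 (Function('K')(N, c) = Mul(Pow(Add(2, 4), 2), 0) = Mul(Pow(6, 2), 0) = Mul(36, 0) = 0)
Mul(Function('K')(Function('x')(5, Function('v')(6, 6)), 4), Function('D')(-254, -217)) = Mul(0, -254) = 0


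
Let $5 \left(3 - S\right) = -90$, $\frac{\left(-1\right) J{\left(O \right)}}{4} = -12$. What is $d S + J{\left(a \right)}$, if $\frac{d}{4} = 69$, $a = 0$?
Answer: $5844$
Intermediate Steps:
$J{\left(O \right)} = 48$ ($J{\left(O \right)} = \left(-4\right) \left(-12\right) = 48$)
$S = 21$ ($S = 3 - -18 = 3 + 18 = 21$)
$d = 276$ ($d = 4 \cdot 69 = 276$)
$d S + J{\left(a \right)} = 276 \cdot 21 + 48 = 5796 + 48 = 5844$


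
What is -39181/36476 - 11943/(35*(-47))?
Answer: 371180123/60003020 ≈ 6.1860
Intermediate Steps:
-39181/36476 - 11943/(35*(-47)) = -39181*1/36476 - 11943/(-1645) = -39181/36476 - 11943*(-1/1645) = -39181/36476 + 11943/1645 = 371180123/60003020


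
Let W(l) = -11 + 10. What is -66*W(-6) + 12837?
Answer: 12903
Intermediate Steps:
W(l) = -1
-66*W(-6) + 12837 = -66*(-1) + 12837 = 66 + 12837 = 12903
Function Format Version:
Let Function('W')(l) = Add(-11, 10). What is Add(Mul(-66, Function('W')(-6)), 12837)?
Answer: 12903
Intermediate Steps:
Function('W')(l) = -1
Add(Mul(-66, Function('W')(-6)), 12837) = Add(Mul(-66, -1), 12837) = Add(66, 12837) = 12903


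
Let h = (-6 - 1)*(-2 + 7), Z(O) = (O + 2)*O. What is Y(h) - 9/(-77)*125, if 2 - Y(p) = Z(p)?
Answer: -87656/77 ≈ -1138.4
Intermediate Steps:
Z(O) = O*(2 + O) (Z(O) = (2 + O)*O = O*(2 + O))
h = -35 (h = -7*5 = -35)
Y(p) = 2 - p*(2 + p)
Y(h) - 9/(-77)*125 = (2 - 1*(-35)*(2 - 35)) - 9/(-77)*125 = (2 - 1*(-35)*(-33)) - 9*(-1/77)*125 = (2 - 1155) + (9/77)*125 = -1153 + 1125/77 = -87656/77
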